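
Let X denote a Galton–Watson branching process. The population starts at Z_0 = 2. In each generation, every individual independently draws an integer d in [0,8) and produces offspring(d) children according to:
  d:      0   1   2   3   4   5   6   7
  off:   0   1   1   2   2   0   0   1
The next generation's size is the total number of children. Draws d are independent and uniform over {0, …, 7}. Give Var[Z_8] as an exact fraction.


353698694167455/140737488355328

Outcome values over d=0..7: [0, 1, 1, 2, 2, 0, 0, 1]
Σy = 7, Σy² = 11, M = 8
μ = 7/8 = 7/8,  σ² = 11/8 − (7/8)² = 39/64
V_0 = 0, E_0 = 2
V_1 = 39/64·E_0 + (7/8)²·V_0 = 39/32;  E_1 = 7/4
V_2 = 39/64·E_1 + (7/8)²·V_1 = 4095/2048;  E_2 = 49/32
V_3 = 39/64·E_2 + (7/8)²·V_2 = 322959/131072;  E_3 = 343/256
V_4 = 39/64·E_3 + (7/8)²·V_3 = 22674015/8388608;  E_4 = 2401/2048
V_5 = 39/64·E_4 + (7/8)²·V_4 = 1494572079/536870912;  E_5 = 16807/16384
V_6 = 39/64·E_5 + (7/8)²·V_5 = 94712571135/34359738368;  E_6 = 117649/131072
V_7 = 39/64·E_6 + (7/8)²·V_6 = 5843714184399/2199023255552;  E_7 = 823543/1048576
V_8 = 39/64·E_7 + (7/8)²·V_7 = 353698694167455/140737488355328;  E_8 = 5764801/8388608


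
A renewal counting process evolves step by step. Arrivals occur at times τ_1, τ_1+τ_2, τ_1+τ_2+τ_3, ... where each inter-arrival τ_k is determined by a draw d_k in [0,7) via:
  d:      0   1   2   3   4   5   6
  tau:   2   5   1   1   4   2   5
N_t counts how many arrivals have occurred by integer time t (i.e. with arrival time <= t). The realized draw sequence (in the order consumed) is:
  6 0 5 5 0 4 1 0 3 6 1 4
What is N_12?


draw d_1=6: τ_1=5, arrival time A_1=5
draw d_2=0: τ_2=2, arrival time A_2=7
draw d_3=5: τ_3=2, arrival time A_3=9
draw d_4=5: τ_4=2, arrival time A_4=11
draw d_5=0: τ_5=2, arrival time A_5=13
draw d_6=4: τ_6=4, arrival time A_6=17
draw d_7=1: τ_7=5, arrival time A_7=22
draw d_8=0: τ_8=2, arrival time A_8=24
draw d_9=3: τ_9=1, arrival time A_9=25
draw d_10=6: τ_10=5, arrival time A_10=30
draw d_11=1: τ_11=5, arrival time A_11=35
draw d_12=4: τ_12=4, arrival time A_12=39
N_t over t=0..12: 0:0 1:0 2:0 3:0 4:0 5:1 6:1 7:2 8:2 9:3 10:3 11:4 12:4

4


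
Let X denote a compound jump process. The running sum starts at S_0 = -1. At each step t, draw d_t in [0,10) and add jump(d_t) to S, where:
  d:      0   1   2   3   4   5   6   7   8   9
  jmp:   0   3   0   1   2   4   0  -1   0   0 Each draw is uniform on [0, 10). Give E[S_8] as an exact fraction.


Outcome values over d=0..9: [0, 3, 0, 1, 2, 4, 0, -1, 0, 0]
Σy = 9, Σy² = 31, M = 10
μ = 9/10 = 9/10,  σ² = 31/10 − (9/10)² = 229/100
E[S_8] = -1 + 8·(9/10) = 31/5

31/5


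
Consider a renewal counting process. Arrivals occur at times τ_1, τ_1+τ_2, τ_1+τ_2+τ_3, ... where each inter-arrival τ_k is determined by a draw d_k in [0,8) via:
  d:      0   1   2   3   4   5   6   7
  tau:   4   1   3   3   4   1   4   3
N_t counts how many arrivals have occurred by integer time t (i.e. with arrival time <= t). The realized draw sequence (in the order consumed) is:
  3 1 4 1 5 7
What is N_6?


2

draw d_1=3: τ_1=3, arrival time A_1=3
draw d_2=1: τ_2=1, arrival time A_2=4
draw d_3=4: τ_3=4, arrival time A_3=8
draw d_4=1: τ_4=1, arrival time A_4=9
draw d_5=5: τ_5=1, arrival time A_5=10
draw d_6=7: τ_6=3, arrival time A_6=13
N_t over t=0..6: 0:0 1:0 2:0 3:1 4:2 5:2 6:2


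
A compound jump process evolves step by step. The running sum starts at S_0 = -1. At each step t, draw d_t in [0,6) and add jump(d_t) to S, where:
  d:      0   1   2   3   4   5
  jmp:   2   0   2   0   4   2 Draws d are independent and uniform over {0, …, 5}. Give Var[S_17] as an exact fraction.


Outcome values over d=0..5: [2, 0, 2, 0, 4, 2]
Σy = 10, Σy² = 28, M = 6
μ = 10/6 = 5/3,  σ² = 28/6 − (5/3)² = 17/9
Independent increments: Var[S_17] = 17·σ² = 17·(17/9) = 289/9

289/9


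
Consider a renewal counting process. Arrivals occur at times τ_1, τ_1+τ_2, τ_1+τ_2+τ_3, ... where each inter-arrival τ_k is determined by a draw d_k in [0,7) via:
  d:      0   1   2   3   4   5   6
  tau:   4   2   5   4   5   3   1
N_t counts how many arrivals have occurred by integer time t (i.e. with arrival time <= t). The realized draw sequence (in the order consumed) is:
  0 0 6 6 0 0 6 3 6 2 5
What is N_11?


draw d_1=0: τ_1=4, arrival time A_1=4
draw d_2=0: τ_2=4, arrival time A_2=8
draw d_3=6: τ_3=1, arrival time A_3=9
draw d_4=6: τ_4=1, arrival time A_4=10
draw d_5=0: τ_5=4, arrival time A_5=14
draw d_6=0: τ_6=4, arrival time A_6=18
draw d_7=6: τ_7=1, arrival time A_7=19
draw d_8=3: τ_8=4, arrival time A_8=23
draw d_9=6: τ_9=1, arrival time A_9=24
draw d_10=2: τ_10=5, arrival time A_10=29
draw d_11=5: τ_11=3, arrival time A_11=32
N_t over t=0..11: 0:0 1:0 2:0 3:0 4:1 5:1 6:1 7:1 8:2 9:3 10:4 11:4

4


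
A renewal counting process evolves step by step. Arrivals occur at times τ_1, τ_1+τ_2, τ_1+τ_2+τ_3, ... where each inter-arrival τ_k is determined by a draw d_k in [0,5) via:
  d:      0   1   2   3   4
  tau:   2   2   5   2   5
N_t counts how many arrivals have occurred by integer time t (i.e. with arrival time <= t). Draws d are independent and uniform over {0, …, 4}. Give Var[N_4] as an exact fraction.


Inter-arrival values over d=0..4: [2, 2, 5, 2, 5]
Each d has probability 1/5, so the pmf of τ is: f(2) = 3/5, f(5) = 2/5
Let p_n(j) = P(N_n = j), with p_0 = [1]. Condition on τ_1: p_n(0) = P(τ > n), and for j >= 1, p_n(j) = Σ_{k<=n} f(k)·p_{n−k}(j−1)
p_1 = [1]  (j = 0)
p_2 = [2/5, 3/5]  (j = 0..1)
p_3 = [2/5, 3/5]  (j = 0..1)
p_4 = [2/5, 6/25, 9/25]  (j = 0..2)
E[N_4] = Σ j·p_4(j) = 24/25;  E[N_4²] = Σ j²·p_4(j) = 42/25
Var[N_4] = 42/25 − (24/25)² = 474/625

474/625


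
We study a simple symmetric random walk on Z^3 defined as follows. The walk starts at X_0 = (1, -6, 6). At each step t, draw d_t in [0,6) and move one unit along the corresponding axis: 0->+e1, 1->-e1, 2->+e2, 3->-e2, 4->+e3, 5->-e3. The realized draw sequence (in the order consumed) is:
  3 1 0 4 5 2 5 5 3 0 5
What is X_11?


(2, -7, 3)

t=0: X=(1, -6, 6), d=3 → -e2, X_1=(1, -7, 6)
t=1: X=(1, -7, 6), d=1 → -e1, X_2=(0, -7, 6)
t=2: X=(0, -7, 6), d=0 → +e1, X_3=(1, -7, 6)
t=3: X=(1, -7, 6), d=4 → +e3, X_4=(1, -7, 7)
t=4: X=(1, -7, 7), d=5 → -e3, X_5=(1, -7, 6)
t=5: X=(1, -7, 6), d=2 → +e2, X_6=(1, -6, 6)
t=6: X=(1, -6, 6), d=5 → -e3, X_7=(1, -6, 5)
t=7: X=(1, -6, 5), d=5 → -e3, X_8=(1, -6, 4)
t=8: X=(1, -6, 4), d=3 → -e2, X_9=(1, -7, 4)
t=9: X=(1, -7, 4), d=0 → +e1, X_10=(2, -7, 4)
t=10: X=(2, -7, 4), d=5 → -e3, X_11=(2, -7, 3)


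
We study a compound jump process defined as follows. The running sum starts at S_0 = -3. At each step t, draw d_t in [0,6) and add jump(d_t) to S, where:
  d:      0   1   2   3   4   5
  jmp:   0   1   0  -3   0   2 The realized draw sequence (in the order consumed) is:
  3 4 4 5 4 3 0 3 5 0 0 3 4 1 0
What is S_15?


t=0: S=-3, d=3, jump=-3, S_1=-6
t=1: S=-6, d=4, jump=0, S_2=-6
t=2: S=-6, d=4, jump=0, S_3=-6
t=3: S=-6, d=5, jump=2, S_4=-4
t=4: S=-4, d=4, jump=0, S_5=-4
t=5: S=-4, d=3, jump=-3, S_6=-7
t=6: S=-7, d=0, jump=0, S_7=-7
t=7: S=-7, d=3, jump=-3, S_8=-10
t=8: S=-10, d=5, jump=2, S_9=-8
t=9: S=-8, d=0, jump=0, S_10=-8
t=10: S=-8, d=0, jump=0, S_11=-8
t=11: S=-8, d=3, jump=-3, S_12=-11
t=12: S=-11, d=4, jump=0, S_13=-11
t=13: S=-11, d=1, jump=1, S_14=-10
t=14: S=-10, d=0, jump=0, S_15=-10

-10


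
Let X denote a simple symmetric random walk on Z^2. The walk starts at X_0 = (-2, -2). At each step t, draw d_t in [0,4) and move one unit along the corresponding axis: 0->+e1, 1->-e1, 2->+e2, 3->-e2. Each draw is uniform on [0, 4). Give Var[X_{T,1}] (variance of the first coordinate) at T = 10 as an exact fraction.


5

Outcome values over d=0..3: [1, -1, 0, 0]
Σy = 0, Σy² = 2, M = 4
μ = 0/4 = 0,  σ² = 2/4 − (0)² = 1/2
Independent increments: Var[X_10] = 10·σ² = 10·(1/2) = 5


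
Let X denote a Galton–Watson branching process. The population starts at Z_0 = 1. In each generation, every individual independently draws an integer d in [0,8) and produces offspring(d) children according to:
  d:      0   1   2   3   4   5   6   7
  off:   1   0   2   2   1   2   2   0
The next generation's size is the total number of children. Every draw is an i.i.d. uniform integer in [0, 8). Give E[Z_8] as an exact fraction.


390625/65536

Outcome values over d=0..7: [1, 0, 2, 2, 1, 2, 2, 0]
Σy = 10, Σy² = 18, M = 8
μ = 10/8 = 5/4,  σ² = 18/8 − (5/4)² = 11/16
E[Z_0] = 1
E[Z_1] = 5/4·E[Z_0] = 5/4
E[Z_2] = 5/4·E[Z_1] = 25/16
E[Z_3] = 5/4·E[Z_2] = 125/64
E[Z_4] = 5/4·E[Z_3] = 625/256
E[Z_5] = 5/4·E[Z_4] = 3125/1024
E[Z_6] = 5/4·E[Z_5] = 15625/4096
E[Z_7] = 5/4·E[Z_6] = 78125/16384
E[Z_8] = 5/4·E[Z_7] = 390625/65536


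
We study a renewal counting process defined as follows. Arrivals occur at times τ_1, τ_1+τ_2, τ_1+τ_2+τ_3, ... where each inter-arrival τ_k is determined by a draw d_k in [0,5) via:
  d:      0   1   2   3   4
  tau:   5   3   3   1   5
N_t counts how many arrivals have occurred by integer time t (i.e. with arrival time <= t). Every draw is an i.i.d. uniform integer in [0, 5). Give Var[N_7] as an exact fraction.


4105941914/6103515625

Inter-arrival values over d=0..4: [5, 3, 3, 1, 5]
Each d has probability 1/5, so the pmf of τ is: f(1) = 1/5, f(3) = 2/5, f(5) = 2/5
Let p_n(j) = P(N_n = j), with p_0 = [1]. Condition on τ_1: p_n(0) = P(τ > n), and for j >= 1, p_n(j) = Σ_{k<=n} f(k)·p_{n−k}(j−1)
p_1 = [4/5, 1/5]  (j = 0..1)
p_2 = [4/5, 4/25, 1/25]  (j = 0..2)
p_3 = [2/5, 14/25, 4/125, 1/125]  (j = 0..3)
p_4 = [2/5, 2/5, 24/125, 4/625, 1/625]  (j = 0..4)
p_5 = [0, 4/5, 18/125, 34/625, 4/3125, 1/3125]  (j = 0..5)
p_6 = [0, 12/25, 58/125, 26/625, 44/3125, 4/15625, 1/15625]  (j = 0..6)
p_7 = [0, 12/25, 8/25, 116/625, 34/3125, 54/15625, 4/78125, 1/78125]  (j = 0..7)
E[N_7] = Σ j·p_7(j) = 135781/78125;  E[N_7²] = Σ j²·p_7(j) = 288543/78125
Var[N_7] = 288543/78125 − (135781/78125)² = 4105941914/6103515625


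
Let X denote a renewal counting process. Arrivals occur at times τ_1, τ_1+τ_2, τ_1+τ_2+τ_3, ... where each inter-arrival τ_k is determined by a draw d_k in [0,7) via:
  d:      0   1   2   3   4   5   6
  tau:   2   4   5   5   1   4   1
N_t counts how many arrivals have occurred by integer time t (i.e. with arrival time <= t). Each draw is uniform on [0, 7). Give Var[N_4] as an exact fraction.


Inter-arrival values over d=0..6: [2, 4, 5, 5, 1, 4, 1]
Each d has probability 1/7, so the pmf of τ is: f(1) = 2/7, f(2) = 1/7, f(4) = 2/7, f(5) = 2/7
Let p_n(j) = P(N_n = j), with p_0 = [1]. Condition on τ_1: p_n(0) = P(τ > n), and for j >= 1, p_n(j) = Σ_{k<=n} f(k)·p_{n−k}(j−1)
p_1 = [5/7, 2/7]  (j = 0..1)
p_2 = [4/7, 17/49, 4/49]  (j = 0..2)
p_3 = [4/7, 13/49, 48/343, 8/343]  (j = 0..3)
p_4 = [2/7, 26/49, 43/343, 124/2401, 16/2401]  (j = 0..4)
E[N_4] = Σ j·p_4(j) = 2312/2401;  E[N_4²] = Σ j²·p_4(j) = 550/343
Var[N_4] = 550/343 − (2312/2401)² = 3898506/5764801

3898506/5764801


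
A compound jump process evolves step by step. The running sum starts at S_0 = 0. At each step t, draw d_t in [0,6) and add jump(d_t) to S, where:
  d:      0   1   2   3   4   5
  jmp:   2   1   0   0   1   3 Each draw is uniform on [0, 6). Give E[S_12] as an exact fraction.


14

Outcome values over d=0..5: [2, 1, 0, 0, 1, 3]
Σy = 7, Σy² = 15, M = 6
μ = 7/6 = 7/6,  σ² = 15/6 − (7/6)² = 41/36
E[S_12] = 0 + 12·(7/6) = 14


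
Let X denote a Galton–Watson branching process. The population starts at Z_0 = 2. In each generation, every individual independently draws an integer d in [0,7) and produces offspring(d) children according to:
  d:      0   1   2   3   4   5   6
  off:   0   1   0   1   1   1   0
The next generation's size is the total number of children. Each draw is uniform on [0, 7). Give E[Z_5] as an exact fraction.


Outcome values over d=0..6: [0, 1, 0, 1, 1, 1, 0]
Σy = 4, Σy² = 4, M = 7
μ = 4/7 = 4/7,  σ² = 4/7 − (4/7)² = 12/49
E[Z_0] = 2
E[Z_1] = 4/7·E[Z_0] = 8/7
E[Z_2] = 4/7·E[Z_1] = 32/49
E[Z_3] = 4/7·E[Z_2] = 128/343
E[Z_4] = 4/7·E[Z_3] = 512/2401
E[Z_5] = 4/7·E[Z_4] = 2048/16807

2048/16807


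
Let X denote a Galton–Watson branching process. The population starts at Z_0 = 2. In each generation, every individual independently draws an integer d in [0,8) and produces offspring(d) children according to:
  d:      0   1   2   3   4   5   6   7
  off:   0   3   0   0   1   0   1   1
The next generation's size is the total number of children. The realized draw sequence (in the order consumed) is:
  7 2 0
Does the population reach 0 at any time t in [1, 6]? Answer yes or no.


yes

gen 0: Z_0=2, draws=[7, 2], offspring=[1, 0], Z_1=1
gen 1: Z_1=1, draws=[0], offspring=[0], Z_2=0
gen 2: Z_2=0, draws=[], offspring=[], Z_3=0
gen 3: Z_3=0, draws=[], offspring=[], Z_4=0
gen 4: Z_4=0, draws=[], offspring=[], Z_5=0
gen 5: Z_5=0, draws=[], offspring=[], Z_6=0


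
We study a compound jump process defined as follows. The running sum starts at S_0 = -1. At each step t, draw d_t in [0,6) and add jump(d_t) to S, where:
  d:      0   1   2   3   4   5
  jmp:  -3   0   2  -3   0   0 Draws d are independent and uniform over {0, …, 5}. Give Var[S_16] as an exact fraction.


464/9

Outcome values over d=0..5: [-3, 0, 2, -3, 0, 0]
Σy = -4, Σy² = 22, M = 6
μ = -4/6 = -2/3,  σ² = 22/6 − (-2/3)² = 29/9
Independent increments: Var[S_16] = 16·σ² = 16·(29/9) = 464/9


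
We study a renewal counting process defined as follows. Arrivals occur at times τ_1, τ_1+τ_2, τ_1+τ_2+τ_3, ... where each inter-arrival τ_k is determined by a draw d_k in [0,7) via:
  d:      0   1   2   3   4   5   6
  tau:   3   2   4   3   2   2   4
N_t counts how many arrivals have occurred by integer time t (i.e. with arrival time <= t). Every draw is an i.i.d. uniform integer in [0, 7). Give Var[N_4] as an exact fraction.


360/2401

Inter-arrival values over d=0..6: [3, 2, 4, 3, 2, 2, 4]
Each d has probability 1/7, so the pmf of τ is: f(2) = 3/7, f(3) = 2/7, f(4) = 2/7
Let p_n(j) = P(N_n = j), with p_0 = [1]. Condition on τ_1: p_n(0) = P(τ > n), and for j >= 1, p_n(j) = Σ_{k<=n} f(k)·p_{n−k}(j−1)
p_1 = [1]  (j = 0)
p_2 = [4/7, 3/7]  (j = 0..1)
p_3 = [2/7, 5/7]  (j = 0..1)
p_4 = [0, 40/49, 9/49]  (j = 0..2)
E[N_4] = Σ j·p_4(j) = 58/49;  E[N_4²] = Σ j²·p_4(j) = 76/49
Var[N_4] = 76/49 − (58/49)² = 360/2401


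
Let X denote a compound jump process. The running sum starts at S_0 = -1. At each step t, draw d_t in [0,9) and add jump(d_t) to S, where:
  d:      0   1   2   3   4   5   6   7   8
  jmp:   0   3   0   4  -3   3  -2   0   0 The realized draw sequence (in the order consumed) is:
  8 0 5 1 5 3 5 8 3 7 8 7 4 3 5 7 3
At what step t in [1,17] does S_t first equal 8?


5

t=0: S=-1, d=8, jump=0, S_1=-1
t=1: S=-1, d=0, jump=0, S_2=-1
t=2: S=-1, d=5, jump=3, S_3=2
t=3: S=2, d=1, jump=3, S_4=5
t=4: S=5, d=5, jump=3, S_5=8
t=5: S=8, d=3, jump=4, S_6=12
t=6: S=12, d=5, jump=3, S_7=15
t=7: S=15, d=8, jump=0, S_8=15
t=8: S=15, d=3, jump=4, S_9=19
t=9: S=19, d=7, jump=0, S_10=19
t=10: S=19, d=8, jump=0, S_11=19
t=11: S=19, d=7, jump=0, S_12=19
t=12: S=19, d=4, jump=-3, S_13=16
t=13: S=16, d=3, jump=4, S_14=20
t=14: S=20, d=5, jump=3, S_15=23
t=15: S=23, d=7, jump=0, S_16=23
t=16: S=23, d=3, jump=4, S_17=27


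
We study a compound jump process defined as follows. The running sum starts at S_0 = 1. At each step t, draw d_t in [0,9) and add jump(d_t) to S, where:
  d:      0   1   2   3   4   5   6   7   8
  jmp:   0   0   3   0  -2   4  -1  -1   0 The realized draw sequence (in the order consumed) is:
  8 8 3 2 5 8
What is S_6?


t=0: S=1, d=8, jump=0, S_1=1
t=1: S=1, d=8, jump=0, S_2=1
t=2: S=1, d=3, jump=0, S_3=1
t=3: S=1, d=2, jump=3, S_4=4
t=4: S=4, d=5, jump=4, S_5=8
t=5: S=8, d=8, jump=0, S_6=8

8


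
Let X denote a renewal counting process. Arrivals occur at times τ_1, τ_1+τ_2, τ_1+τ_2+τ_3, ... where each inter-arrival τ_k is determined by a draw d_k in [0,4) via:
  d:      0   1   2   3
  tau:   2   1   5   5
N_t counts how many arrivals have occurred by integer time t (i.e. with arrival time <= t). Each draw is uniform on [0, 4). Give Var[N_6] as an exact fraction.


11386415/16777216

Inter-arrival values over d=0..3: [2, 1, 5, 5]
Each d has probability 1/4, so the pmf of τ is: f(1) = 1/4, f(2) = 1/4, f(5) = 1/2
Let p_n(j) = P(N_n = j), with p_0 = [1]. Condition on τ_1: p_n(0) = P(τ > n), and for j >= 1, p_n(j) = Σ_{k<=n} f(k)·p_{n−k}(j−1)
p_1 = [3/4, 1/4]  (j = 0..1)
p_2 = [1/2, 7/16, 1/16]  (j = 0..2)
p_3 = [1/2, 5/16, 11/64, 1/64]  (j = 0..3)
p_4 = [1/2, 1/4, 3/16, 15/256, 1/256]  (j = 0..4)
p_5 = [0, 3/4, 9/64, 23/256, 19/1024, 1/1024]  (j = 0..5)
p_6 = [0, 1/2, 3/8, 21/256, 19/512, 23/4096, 1/4096]  (j = 0..6)
E[N_6] = Σ j·p_6(j) = 6857/4096;  E[N_6²] = Σ j²·p_6(j) = 14259/4096
Var[N_6] = 14259/4096 − (6857/4096)² = 11386415/16777216


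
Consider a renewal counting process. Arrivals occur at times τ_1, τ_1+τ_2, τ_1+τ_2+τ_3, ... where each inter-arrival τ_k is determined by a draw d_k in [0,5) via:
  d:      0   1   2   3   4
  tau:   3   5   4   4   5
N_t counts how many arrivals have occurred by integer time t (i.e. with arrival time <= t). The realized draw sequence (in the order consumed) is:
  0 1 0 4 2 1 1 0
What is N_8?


draw d_1=0: τ_1=3, arrival time A_1=3
draw d_2=1: τ_2=5, arrival time A_2=8
draw d_3=0: τ_3=3, arrival time A_3=11
draw d_4=4: τ_4=5, arrival time A_4=16
draw d_5=2: τ_5=4, arrival time A_5=20
draw d_6=1: τ_6=5, arrival time A_6=25
draw d_7=1: τ_7=5, arrival time A_7=30
draw d_8=0: τ_8=3, arrival time A_8=33
N_t over t=0..8: 0:0 1:0 2:0 3:1 4:1 5:1 6:1 7:1 8:2

2


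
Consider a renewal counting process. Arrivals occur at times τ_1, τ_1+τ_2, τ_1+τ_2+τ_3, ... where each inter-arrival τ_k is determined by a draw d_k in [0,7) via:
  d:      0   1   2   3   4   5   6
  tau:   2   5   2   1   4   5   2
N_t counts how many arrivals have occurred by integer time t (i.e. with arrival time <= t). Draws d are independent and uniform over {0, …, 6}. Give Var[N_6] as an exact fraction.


Inter-arrival values over d=0..6: [2, 5, 2, 1, 4, 5, 2]
Each d has probability 1/7, so the pmf of τ is: f(1) = 1/7, f(2) = 3/7, f(4) = 1/7, f(5) = 2/7
Let p_n(j) = P(N_n = j), with p_0 = [1]. Condition on τ_1: p_n(0) = P(τ > n), and for j >= 1, p_n(j) = Σ_{k<=n} f(k)·p_{n−k}(j−1)
p_1 = [6/7, 1/7]  (j = 0..1)
p_2 = [3/7, 27/49, 1/49]  (j = 0..2)
p_3 = [3/7, 3/7, 48/343, 1/343]  (j = 0..3)
p_4 = [2/7, 19/49, 102/343, 69/2401, 1/2401]  (j = 0..4)
p_5 = [0, 31/49, 89/343, 246/2401, 90/16807, 1/16807]  (j = 0..5)
p_6 = [0, 3/7, 129/343, 402/2401, 453/16807, 111/117649, 1/117649]  (j = 0..6)
E[N_6] = Σ j·p_6(j) = 211254/117649;  E[N_6²] = Σ j²·p_6(j) = 458238/117649
Var[N_6] = 458238/117649 − (211254/117649)² = 9282989946/13841287201

9282989946/13841287201


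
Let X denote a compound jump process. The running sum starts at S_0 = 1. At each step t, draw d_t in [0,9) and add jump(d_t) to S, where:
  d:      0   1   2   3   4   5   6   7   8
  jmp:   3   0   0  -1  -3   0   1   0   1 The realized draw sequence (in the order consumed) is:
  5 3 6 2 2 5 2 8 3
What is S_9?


1

t=0: S=1, d=5, jump=0, S_1=1
t=1: S=1, d=3, jump=-1, S_2=0
t=2: S=0, d=6, jump=1, S_3=1
t=3: S=1, d=2, jump=0, S_4=1
t=4: S=1, d=2, jump=0, S_5=1
t=5: S=1, d=5, jump=0, S_6=1
t=6: S=1, d=2, jump=0, S_7=1
t=7: S=1, d=8, jump=1, S_8=2
t=8: S=2, d=3, jump=-1, S_9=1


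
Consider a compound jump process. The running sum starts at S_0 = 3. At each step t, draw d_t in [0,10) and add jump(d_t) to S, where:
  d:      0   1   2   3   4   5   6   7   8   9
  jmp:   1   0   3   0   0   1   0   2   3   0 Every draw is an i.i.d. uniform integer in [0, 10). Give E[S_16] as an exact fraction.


19

Outcome values over d=0..9: [1, 0, 3, 0, 0, 1, 0, 2, 3, 0]
Σy = 10, Σy² = 24, M = 10
μ = 10/10 = 1,  σ² = 24/10 − (1)² = 7/5
E[S_16] = 3 + 16·(1) = 19


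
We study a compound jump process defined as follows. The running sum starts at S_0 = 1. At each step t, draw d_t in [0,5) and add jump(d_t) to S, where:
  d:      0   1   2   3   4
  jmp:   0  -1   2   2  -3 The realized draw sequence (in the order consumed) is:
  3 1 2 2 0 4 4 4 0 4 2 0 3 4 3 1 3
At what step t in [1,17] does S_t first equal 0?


t=0: S=1, d=3, jump=2, S_1=3
t=1: S=3, d=1, jump=-1, S_2=2
t=2: S=2, d=2, jump=2, S_3=4
t=3: S=4, d=2, jump=2, S_4=6
t=4: S=6, d=0, jump=0, S_5=6
t=5: S=6, d=4, jump=-3, S_6=3
t=6: S=3, d=4, jump=-3, S_7=0
t=7: S=0, d=4, jump=-3, S_8=-3
t=8: S=-3, d=0, jump=0, S_9=-3
t=9: S=-3, d=4, jump=-3, S_10=-6
t=10: S=-6, d=2, jump=2, S_11=-4
t=11: S=-4, d=0, jump=0, S_12=-4
t=12: S=-4, d=3, jump=2, S_13=-2
t=13: S=-2, d=4, jump=-3, S_14=-5
t=14: S=-5, d=3, jump=2, S_15=-3
t=15: S=-3, d=1, jump=-1, S_16=-4
t=16: S=-4, d=3, jump=2, S_17=-2

7


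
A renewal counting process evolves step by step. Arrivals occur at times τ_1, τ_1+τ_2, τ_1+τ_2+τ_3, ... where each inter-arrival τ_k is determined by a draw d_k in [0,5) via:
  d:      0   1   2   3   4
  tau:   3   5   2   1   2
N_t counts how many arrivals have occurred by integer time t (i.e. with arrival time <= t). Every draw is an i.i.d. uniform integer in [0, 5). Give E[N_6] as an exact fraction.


Inter-arrival values over d=0..4: [3, 5, 2, 1, 2]
Each d has probability 1/5, so the pmf of τ is: f(1) = 1/5, f(2) = 2/5, f(3) = 1/5, f(5) = 1/5
Renewal equation for m(n) = E[N_n]: condition on τ_1 = k (if k <= n, one arrival plus a fresh copy on the remaining n−k steps): m(n) = F(n) + Σ_{k<=n} f(k)·m(n−k), where F(n) = P(τ <= n) and m(0) = 0
m(1) = F(1) = 1/5
m(2) = F(2) + f(1)·m(1) = 3/5 + 1/5·1/5 = 16/25
m(3) = F(3) + f(1)·m(2) + f(2)·m(1) = 4/5 + 1/5·16/25 + 2/5·1/5 = 126/125
m(4) = F(4) + f(1)·m(3) + f(2)·m(2) + f(3)·m(1) = 4/5 + 1/5·126/125 + 2/5·16/25 + 1/5·1/5 = 811/625
m(5) = F(5) + f(1)·m(4) + f(2)·m(3) + f(3)·m(2) = 1 + 1/5·811/625 + 2/5·126/125 + 1/5·16/25 = 5596/3125
m(6) = F(6) + f(1)·m(5) + f(2)·m(4) + f(3)·m(3) + f(5)·m(1) = 1 + 1/5·5596/3125 + 2/5·811/625 + 1/5·126/125 + 1/5·1/5 = 33106/15625
E[N_6] = m(6) = 33106/15625

33106/15625


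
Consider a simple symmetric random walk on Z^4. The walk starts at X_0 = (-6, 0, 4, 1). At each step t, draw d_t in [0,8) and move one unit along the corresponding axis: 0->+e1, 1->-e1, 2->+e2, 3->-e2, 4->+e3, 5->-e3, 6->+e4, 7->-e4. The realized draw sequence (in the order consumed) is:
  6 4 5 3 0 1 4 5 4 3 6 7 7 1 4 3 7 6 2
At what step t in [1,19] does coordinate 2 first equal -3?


t=0: X=(-6, 0, 4, 1), d=6 → +e4, X_1=(-6, 0, 4, 2)
t=1: X=(-6, 0, 4, 2), d=4 → +e3, X_2=(-6, 0, 5, 2)
t=2: X=(-6, 0, 5, 2), d=5 → -e3, X_3=(-6, 0, 4, 2)
t=3: X=(-6, 0, 4, 2), d=3 → -e2, X_4=(-6, -1, 4, 2)
t=4: X=(-6, -1, 4, 2), d=0 → +e1, X_5=(-5, -1, 4, 2)
t=5: X=(-5, -1, 4, 2), d=1 → -e1, X_6=(-6, -1, 4, 2)
t=6: X=(-6, -1, 4, 2), d=4 → +e3, X_7=(-6, -1, 5, 2)
t=7: X=(-6, -1, 5, 2), d=5 → -e3, X_8=(-6, -1, 4, 2)
t=8: X=(-6, -1, 4, 2), d=4 → +e3, X_9=(-6, -1, 5, 2)
t=9: X=(-6, -1, 5, 2), d=3 → -e2, X_10=(-6, -2, 5, 2)
t=10: X=(-6, -2, 5, 2), d=6 → +e4, X_11=(-6, -2, 5, 3)
t=11: X=(-6, -2, 5, 3), d=7 → -e4, X_12=(-6, -2, 5, 2)
t=12: X=(-6, -2, 5, 2), d=7 → -e4, X_13=(-6, -2, 5, 1)
t=13: X=(-6, -2, 5, 1), d=1 → -e1, X_14=(-7, -2, 5, 1)
t=14: X=(-7, -2, 5, 1), d=4 → +e3, X_15=(-7, -2, 6, 1)
t=15: X=(-7, -2, 6, 1), d=3 → -e2, X_16=(-7, -3, 6, 1)
t=16: X=(-7, -3, 6, 1), d=7 → -e4, X_17=(-7, -3, 6, 0)
t=17: X=(-7, -3, 6, 0), d=6 → +e4, X_18=(-7, -3, 6, 1)
t=18: X=(-7, -3, 6, 1), d=2 → +e2, X_19=(-7, -2, 6, 1)

16


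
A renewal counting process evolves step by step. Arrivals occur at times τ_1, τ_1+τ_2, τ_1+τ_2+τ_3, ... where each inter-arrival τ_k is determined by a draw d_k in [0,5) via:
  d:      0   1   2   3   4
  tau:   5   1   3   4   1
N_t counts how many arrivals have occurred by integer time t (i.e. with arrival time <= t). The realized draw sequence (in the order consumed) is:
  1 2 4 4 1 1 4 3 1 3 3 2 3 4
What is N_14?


9

draw d_1=1: τ_1=1, arrival time A_1=1
draw d_2=2: τ_2=3, arrival time A_2=4
draw d_3=4: τ_3=1, arrival time A_3=5
draw d_4=4: τ_4=1, arrival time A_4=6
draw d_5=1: τ_5=1, arrival time A_5=7
draw d_6=1: τ_6=1, arrival time A_6=8
draw d_7=4: τ_7=1, arrival time A_7=9
draw d_8=3: τ_8=4, arrival time A_8=13
draw d_9=1: τ_9=1, arrival time A_9=14
draw d_10=3: τ_10=4, arrival time A_10=18
draw d_11=3: τ_11=4, arrival time A_11=22
draw d_12=2: τ_12=3, arrival time A_12=25
draw d_13=3: τ_13=4, arrival time A_13=29
draw d_14=4: τ_14=1, arrival time A_14=30
N_t over t=0..14: 0:0 1:1 2:1 3:1 4:2 5:3 6:4 7:5 8:6 9:7 10:7 11:7 12:7 13:8 14:9


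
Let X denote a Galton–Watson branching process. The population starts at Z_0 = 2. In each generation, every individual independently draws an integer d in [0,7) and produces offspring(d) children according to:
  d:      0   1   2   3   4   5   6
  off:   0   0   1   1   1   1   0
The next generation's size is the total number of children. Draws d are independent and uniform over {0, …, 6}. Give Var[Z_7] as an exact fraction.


Outcome values over d=0..6: [0, 0, 1, 1, 1, 1, 0]
Σy = 4, Σy² = 4, M = 7
μ = 4/7 = 4/7,  σ² = 4/7 − (4/7)² = 12/49
V_0 = 0, E_0 = 2
V_1 = 12/49·E_0 + (4/7)²·V_0 = 24/49;  E_1 = 8/7
V_2 = 12/49·E_1 + (4/7)²·V_1 = 1056/2401;  E_2 = 32/49
V_3 = 12/49·E_2 + (4/7)²·V_2 = 35712/117649;  E_3 = 128/343
V_4 = 12/49·E_3 + (4/7)²·V_3 = 1098240/5764801;  E_4 = 512/2401
V_5 = 12/49·E_4 + (4/7)²·V_4 = 32323584/282475249;  E_5 = 2048/16807
V_6 = 12/49·E_5 + (4/7)²·V_5 = 930226176/13841287201;  E_6 = 8192/117649
V_7 = 12/49·E_6 + (4/7)²·V_6 = 26448986112/678223072849;  E_7 = 32768/823543

26448986112/678223072849


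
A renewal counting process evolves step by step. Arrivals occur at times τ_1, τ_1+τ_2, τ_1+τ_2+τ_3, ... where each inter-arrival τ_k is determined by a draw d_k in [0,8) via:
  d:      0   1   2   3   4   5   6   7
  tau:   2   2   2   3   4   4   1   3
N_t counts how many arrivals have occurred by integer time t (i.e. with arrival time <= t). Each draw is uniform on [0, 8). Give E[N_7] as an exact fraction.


5082009/2097152

Inter-arrival values over d=0..7: [2, 2, 2, 3, 4, 4, 1, 3]
Each d has probability 1/8, so the pmf of τ is: f(1) = 1/8, f(2) = 3/8, f(3) = 1/4, f(4) = 1/4
Renewal equation for m(n) = E[N_n]: condition on τ_1 = k (if k <= n, one arrival plus a fresh copy on the remaining n−k steps): m(n) = F(n) + Σ_{k<=n} f(k)·m(n−k), where F(n) = P(τ <= n) and m(0) = 0
m(1) = F(1) = 1/8
m(2) = F(2) + f(1)·m(1) = 1/2 + 1/8·1/8 = 33/64
m(3) = F(3) + f(1)·m(2) + f(2)·m(1) = 3/4 + 1/8·33/64 + 3/8·1/8 = 441/512
m(4) = F(4) + f(1)·m(3) + f(2)·m(2) + f(3)·m(1) = 1 + 1/8·441/512 + 3/8·33/64 + 1/4·1/8 = 5457/4096
m(5) = F(5) + f(1)·m(4) + f(2)·m(3) + f(3)·m(2) + f(4)·m(1) = 1 + 1/8·5457/4096 + 3/8·441/512 + 1/4·33/64 + 1/4·1/8 = 54057/32768
m(6) = F(6) + f(1)·m(5) + f(2)·m(4) + f(3)·m(3) + f(4)·m(2) = 1 + 1/8·54057/32768 + 3/8·5457/4096 + 1/4·441/512 + 1/4·33/64 = 537409/262144
m(7) = F(7) + f(1)·m(6) + f(2)·m(5) + f(3)·m(4) + f(4)·m(3) = 1 + 1/8·537409/262144 + 3/8·54057/32768 + 1/4·5457/4096 + 1/4·441/512 = 5082009/2097152
E[N_7] = m(7) = 5082009/2097152


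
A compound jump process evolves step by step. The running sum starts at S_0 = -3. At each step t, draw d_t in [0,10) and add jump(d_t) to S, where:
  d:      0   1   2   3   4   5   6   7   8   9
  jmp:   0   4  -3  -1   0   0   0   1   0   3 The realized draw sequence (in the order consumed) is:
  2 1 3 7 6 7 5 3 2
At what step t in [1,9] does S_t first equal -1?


t=0: S=-3, d=2, jump=-3, S_1=-6
t=1: S=-6, d=1, jump=4, S_2=-2
t=2: S=-2, d=3, jump=-1, S_3=-3
t=3: S=-3, d=7, jump=1, S_4=-2
t=4: S=-2, d=6, jump=0, S_5=-2
t=5: S=-2, d=7, jump=1, S_6=-1
t=6: S=-1, d=5, jump=0, S_7=-1
t=7: S=-1, d=3, jump=-1, S_8=-2
t=8: S=-2, d=2, jump=-3, S_9=-5

6


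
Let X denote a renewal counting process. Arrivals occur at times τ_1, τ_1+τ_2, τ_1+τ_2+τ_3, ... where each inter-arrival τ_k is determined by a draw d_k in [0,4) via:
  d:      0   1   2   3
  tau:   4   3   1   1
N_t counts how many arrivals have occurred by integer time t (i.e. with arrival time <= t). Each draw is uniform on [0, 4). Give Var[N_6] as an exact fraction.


4983/4096

Inter-arrival values over d=0..3: [4, 3, 1, 1]
Each d has probability 1/4, so the pmf of τ is: f(1) = 1/2, f(3) = 1/4, f(4) = 1/4
Let p_n(j) = P(N_n = j), with p_0 = [1]. Condition on τ_1: p_n(0) = P(τ > n), and for j >= 1, p_n(j) = Σ_{k<=n} f(k)·p_{n−k}(j−1)
p_1 = [1/2, 1/2]  (j = 0..1)
p_2 = [1/2, 1/4, 1/4]  (j = 0..2)
p_3 = [1/4, 1/2, 1/8, 1/8]  (j = 0..3)
p_4 = [0, 1/2, 3/8, 1/16, 1/16]  (j = 0..4)
p_5 = [0, 1/4, 7/16, 1/4, 1/32, 1/32]  (j = 0..5)
p_6 = [0, 3/16, 5/16, 5/16, 5/32, 1/64, 1/64]  (j = 0..6)
E[N_6] = Σ j·p_6(j) = 163/64;  E[N_6²] = Σ j²·p_6(j) = 493/64
Var[N_6] = 493/64 − (163/64)² = 4983/4096


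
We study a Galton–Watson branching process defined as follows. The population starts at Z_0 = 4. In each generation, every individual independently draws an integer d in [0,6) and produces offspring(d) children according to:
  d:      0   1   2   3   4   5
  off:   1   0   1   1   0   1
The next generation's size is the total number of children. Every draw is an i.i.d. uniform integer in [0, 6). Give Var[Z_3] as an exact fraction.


608/729

Outcome values over d=0..5: [1, 0, 1, 1, 0, 1]
Σy = 4, Σy² = 4, M = 6
μ = 4/6 = 2/3,  σ² = 4/6 − (2/3)² = 2/9
V_0 = 0, E_0 = 4
V_1 = 2/9·E_0 + (2/3)²·V_0 = 8/9;  E_1 = 8/3
V_2 = 2/9·E_1 + (2/3)²·V_1 = 80/81;  E_2 = 16/9
V_3 = 2/9·E_2 + (2/3)²·V_2 = 608/729;  E_3 = 32/27


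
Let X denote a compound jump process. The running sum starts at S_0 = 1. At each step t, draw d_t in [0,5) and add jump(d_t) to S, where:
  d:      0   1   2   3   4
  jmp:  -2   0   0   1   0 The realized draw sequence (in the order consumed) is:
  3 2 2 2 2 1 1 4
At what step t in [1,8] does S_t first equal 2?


1

t=0: S=1, d=3, jump=1, S_1=2
t=1: S=2, d=2, jump=0, S_2=2
t=2: S=2, d=2, jump=0, S_3=2
t=3: S=2, d=2, jump=0, S_4=2
t=4: S=2, d=2, jump=0, S_5=2
t=5: S=2, d=1, jump=0, S_6=2
t=6: S=2, d=1, jump=0, S_7=2
t=7: S=2, d=4, jump=0, S_8=2


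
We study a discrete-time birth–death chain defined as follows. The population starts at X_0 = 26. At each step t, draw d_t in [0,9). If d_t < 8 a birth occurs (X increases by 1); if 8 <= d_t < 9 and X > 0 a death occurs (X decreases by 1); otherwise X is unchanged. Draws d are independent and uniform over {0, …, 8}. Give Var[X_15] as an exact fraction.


X can drop by at most 1 per step and X_0 = 26 > T = 15, so X_t >= 26 − t >= 11 > 0 for every t <= 15: the floor at 0 (the 'and X > 0' condition) never binds. Hence X_15 = X_0 + Σ_{t<15} Y_t with i.i.d. increments Y_t = y(d_t) ∈ {+1, −1, 0}.
Outcome values over d=0..8: [1, 1, 1, 1, 1, 1, 1, 1, -1]
Σy = 7, Σy² = 9, M = 9
μ = 7/9 = 7/9,  σ² = 9/9 − (7/9)² = 32/81
Independent increments: Var[X_15] = 15·σ² = 15·(32/81) = 160/27

160/27


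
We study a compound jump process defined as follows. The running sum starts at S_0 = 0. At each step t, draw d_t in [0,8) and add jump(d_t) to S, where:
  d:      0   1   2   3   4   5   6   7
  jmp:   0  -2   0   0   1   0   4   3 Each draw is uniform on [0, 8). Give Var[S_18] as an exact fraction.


Outcome values over d=0..7: [0, -2, 0, 0, 1, 0, 4, 3]
Σy = 6, Σy² = 30, M = 8
μ = 6/8 = 3/4,  σ² = 30/8 − (3/4)² = 51/16
Independent increments: Var[S_18] = 18·σ² = 18·(51/16) = 459/8

459/8


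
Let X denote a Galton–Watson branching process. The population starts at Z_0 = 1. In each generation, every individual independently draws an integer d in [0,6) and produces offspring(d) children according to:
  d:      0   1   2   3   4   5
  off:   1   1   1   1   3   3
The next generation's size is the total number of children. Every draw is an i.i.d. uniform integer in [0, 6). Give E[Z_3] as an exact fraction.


Outcome values over d=0..5: [1, 1, 1, 1, 3, 3]
Σy = 10, Σy² = 22, M = 6
μ = 10/6 = 5/3,  σ² = 22/6 − (5/3)² = 8/9
E[Z_0] = 1
E[Z_1] = 5/3·E[Z_0] = 5/3
E[Z_2] = 5/3·E[Z_1] = 25/9
E[Z_3] = 5/3·E[Z_2] = 125/27

125/27


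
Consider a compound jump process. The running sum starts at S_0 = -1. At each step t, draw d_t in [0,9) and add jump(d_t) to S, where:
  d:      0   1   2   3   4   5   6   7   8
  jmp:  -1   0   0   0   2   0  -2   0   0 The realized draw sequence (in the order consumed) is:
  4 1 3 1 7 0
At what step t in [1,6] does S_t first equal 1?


1

t=0: S=-1, d=4, jump=2, S_1=1
t=1: S=1, d=1, jump=0, S_2=1
t=2: S=1, d=3, jump=0, S_3=1
t=3: S=1, d=1, jump=0, S_4=1
t=4: S=1, d=7, jump=0, S_5=1
t=5: S=1, d=0, jump=-1, S_6=0


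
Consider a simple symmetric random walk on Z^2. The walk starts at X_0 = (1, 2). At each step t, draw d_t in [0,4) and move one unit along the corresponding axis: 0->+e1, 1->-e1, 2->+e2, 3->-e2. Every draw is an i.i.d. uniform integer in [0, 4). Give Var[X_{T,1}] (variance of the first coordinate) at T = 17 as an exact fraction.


Outcome values over d=0..3: [1, -1, 0, 0]
Σy = 0, Σy² = 2, M = 4
μ = 0/4 = 0,  σ² = 2/4 − (0)² = 1/2
Independent increments: Var[X_17] = 17·σ² = 17·(1/2) = 17/2

17/2


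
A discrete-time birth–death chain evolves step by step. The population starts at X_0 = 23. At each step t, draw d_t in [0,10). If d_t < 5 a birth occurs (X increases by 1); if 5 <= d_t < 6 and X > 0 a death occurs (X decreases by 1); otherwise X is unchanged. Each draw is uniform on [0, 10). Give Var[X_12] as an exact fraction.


132/25

X can drop by at most 1 per step and X_0 = 23 > T = 12, so X_t >= 23 − t >= 11 > 0 for every t <= 12: the floor at 0 (the 'and X > 0' condition) never binds. Hence X_12 = X_0 + Σ_{t<12} Y_t with i.i.d. increments Y_t = y(d_t) ∈ {+1, −1, 0}.
Outcome values over d=0..9: [1, 1, 1, 1, 1, -1, 0, 0, 0, 0]
Σy = 4, Σy² = 6, M = 10
μ = 4/10 = 2/5,  σ² = 6/10 − (2/5)² = 11/25
Independent increments: Var[X_12] = 12·σ² = 12·(11/25) = 132/25


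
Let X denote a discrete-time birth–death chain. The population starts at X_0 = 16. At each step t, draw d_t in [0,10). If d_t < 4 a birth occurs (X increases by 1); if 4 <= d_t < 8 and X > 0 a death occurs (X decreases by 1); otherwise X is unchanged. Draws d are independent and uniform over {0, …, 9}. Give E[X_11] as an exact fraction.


X can drop by at most 1 per step and X_0 = 16 > T = 11, so X_t >= 16 − t >= 5 > 0 for every t <= 11: the floor at 0 (the 'and X > 0' condition) never binds. Hence X_11 = X_0 + Σ_{t<11} Y_t with i.i.d. increments Y_t = y(d_t) ∈ {+1, −1, 0}.
Outcome values over d=0..9: [1, 1, 1, 1, -1, -1, -1, -1, 0, 0]
Σy = 0, Σy² = 8, M = 10
μ = 0/10 = 0,  σ² = 8/10 − (0)² = 4/5
E[X_11] = 16 + 11·(0) = 16

16


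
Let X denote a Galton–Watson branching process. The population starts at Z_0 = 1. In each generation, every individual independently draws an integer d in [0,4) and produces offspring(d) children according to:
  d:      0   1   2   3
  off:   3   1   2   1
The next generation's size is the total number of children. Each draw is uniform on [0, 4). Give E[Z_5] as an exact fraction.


Outcome values over d=0..3: [3, 1, 2, 1]
Σy = 7, Σy² = 15, M = 4
μ = 7/4 = 7/4,  σ² = 15/4 − (7/4)² = 11/16
E[Z_0] = 1
E[Z_1] = 7/4·E[Z_0] = 7/4
E[Z_2] = 7/4·E[Z_1] = 49/16
E[Z_3] = 7/4·E[Z_2] = 343/64
E[Z_4] = 7/4·E[Z_3] = 2401/256
E[Z_5] = 7/4·E[Z_4] = 16807/1024

16807/1024


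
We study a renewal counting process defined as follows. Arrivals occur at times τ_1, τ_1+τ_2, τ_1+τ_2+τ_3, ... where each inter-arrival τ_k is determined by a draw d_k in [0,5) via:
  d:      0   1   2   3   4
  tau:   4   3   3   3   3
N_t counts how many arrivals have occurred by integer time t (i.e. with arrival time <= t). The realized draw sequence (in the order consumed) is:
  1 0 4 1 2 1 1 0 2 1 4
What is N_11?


3

draw d_1=1: τ_1=3, arrival time A_1=3
draw d_2=0: τ_2=4, arrival time A_2=7
draw d_3=4: τ_3=3, arrival time A_3=10
draw d_4=1: τ_4=3, arrival time A_4=13
draw d_5=2: τ_5=3, arrival time A_5=16
draw d_6=1: τ_6=3, arrival time A_6=19
draw d_7=1: τ_7=3, arrival time A_7=22
draw d_8=0: τ_8=4, arrival time A_8=26
draw d_9=2: τ_9=3, arrival time A_9=29
draw d_10=1: τ_10=3, arrival time A_10=32
draw d_11=4: τ_11=3, arrival time A_11=35
N_t over t=0..11: 0:0 1:0 2:0 3:1 4:1 5:1 6:1 7:2 8:2 9:2 10:3 11:3


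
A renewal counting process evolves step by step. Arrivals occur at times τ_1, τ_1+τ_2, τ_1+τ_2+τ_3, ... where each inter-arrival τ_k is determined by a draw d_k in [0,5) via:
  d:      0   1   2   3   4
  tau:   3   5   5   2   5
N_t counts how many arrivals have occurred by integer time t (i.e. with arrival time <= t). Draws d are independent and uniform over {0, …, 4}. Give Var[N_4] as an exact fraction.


204/625

Inter-arrival values over d=0..4: [3, 5, 5, 2, 5]
Each d has probability 1/5, so the pmf of τ is: f(2) = 1/5, f(3) = 1/5, f(5) = 3/5
Let p_n(j) = P(N_n = j), with p_0 = [1]. Condition on τ_1: p_n(0) = P(τ > n), and for j >= 1, p_n(j) = Σ_{k<=n} f(k)·p_{n−k}(j−1)
p_1 = [1]  (j = 0)
p_2 = [4/5, 1/5]  (j = 0..1)
p_3 = [3/5, 2/5]  (j = 0..1)
p_4 = [3/5, 9/25, 1/25]  (j = 0..2)
E[N_4] = Σ j·p_4(j) = 11/25;  E[N_4²] = Σ j²·p_4(j) = 13/25
Var[N_4] = 13/25 − (11/25)² = 204/625


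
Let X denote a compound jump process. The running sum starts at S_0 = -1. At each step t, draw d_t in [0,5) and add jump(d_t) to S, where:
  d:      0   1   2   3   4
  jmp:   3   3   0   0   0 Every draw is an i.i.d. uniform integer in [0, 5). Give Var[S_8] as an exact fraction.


Outcome values over d=0..4: [3, 3, 0, 0, 0]
Σy = 6, Σy² = 18, M = 5
μ = 6/5 = 6/5,  σ² = 18/5 − (6/5)² = 54/25
Independent increments: Var[S_8] = 8·σ² = 8·(54/25) = 432/25

432/25


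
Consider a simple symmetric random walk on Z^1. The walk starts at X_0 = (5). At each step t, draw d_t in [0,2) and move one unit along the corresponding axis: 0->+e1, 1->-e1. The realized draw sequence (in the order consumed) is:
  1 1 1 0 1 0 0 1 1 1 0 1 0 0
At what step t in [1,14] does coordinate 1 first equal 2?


t=0: X=(5), d=1 → -e1, X_1=(4)
t=1: X=(4), d=1 → -e1, X_2=(3)
t=2: X=(3), d=1 → -e1, X_3=(2)
t=3: X=(2), d=0 → +e1, X_4=(3)
t=4: X=(3), d=1 → -e1, X_5=(2)
t=5: X=(2), d=0 → +e1, X_6=(3)
t=6: X=(3), d=0 → +e1, X_7=(4)
t=7: X=(4), d=1 → -e1, X_8=(3)
t=8: X=(3), d=1 → -e1, X_9=(2)
t=9: X=(2), d=1 → -e1, X_10=(1)
t=10: X=(1), d=0 → +e1, X_11=(2)
t=11: X=(2), d=1 → -e1, X_12=(1)
t=12: X=(1), d=0 → +e1, X_13=(2)
t=13: X=(2), d=0 → +e1, X_14=(3)

3


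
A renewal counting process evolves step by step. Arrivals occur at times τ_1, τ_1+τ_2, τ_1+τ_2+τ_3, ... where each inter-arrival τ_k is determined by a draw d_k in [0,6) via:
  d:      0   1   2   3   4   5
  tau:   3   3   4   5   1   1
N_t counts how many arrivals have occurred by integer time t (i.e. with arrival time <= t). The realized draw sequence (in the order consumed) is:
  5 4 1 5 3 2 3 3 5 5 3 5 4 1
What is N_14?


5

draw d_1=5: τ_1=1, arrival time A_1=1
draw d_2=4: τ_2=1, arrival time A_2=2
draw d_3=1: τ_3=3, arrival time A_3=5
draw d_4=5: τ_4=1, arrival time A_4=6
draw d_5=3: τ_5=5, arrival time A_5=11
draw d_6=2: τ_6=4, arrival time A_6=15
draw d_7=3: τ_7=5, arrival time A_7=20
draw d_8=3: τ_8=5, arrival time A_8=25
draw d_9=5: τ_9=1, arrival time A_9=26
draw d_10=5: τ_10=1, arrival time A_10=27
draw d_11=3: τ_11=5, arrival time A_11=32
draw d_12=5: τ_12=1, arrival time A_12=33
draw d_13=4: τ_13=1, arrival time A_13=34
draw d_14=1: τ_14=3, arrival time A_14=37
N_t over t=0..14: 0:0 1:1 2:2 3:2 4:2 5:3 6:4 7:4 8:4 9:4 10:4 11:5 12:5 13:5 14:5


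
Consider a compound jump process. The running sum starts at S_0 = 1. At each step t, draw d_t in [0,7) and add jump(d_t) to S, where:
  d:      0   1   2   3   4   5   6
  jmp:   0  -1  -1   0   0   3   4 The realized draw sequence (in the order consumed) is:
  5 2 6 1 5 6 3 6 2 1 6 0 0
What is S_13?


19

t=0: S=1, d=5, jump=3, S_1=4
t=1: S=4, d=2, jump=-1, S_2=3
t=2: S=3, d=6, jump=4, S_3=7
t=3: S=7, d=1, jump=-1, S_4=6
t=4: S=6, d=5, jump=3, S_5=9
t=5: S=9, d=6, jump=4, S_6=13
t=6: S=13, d=3, jump=0, S_7=13
t=7: S=13, d=6, jump=4, S_8=17
t=8: S=17, d=2, jump=-1, S_9=16
t=9: S=16, d=1, jump=-1, S_10=15
t=10: S=15, d=6, jump=4, S_11=19
t=11: S=19, d=0, jump=0, S_12=19
t=12: S=19, d=0, jump=0, S_13=19
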